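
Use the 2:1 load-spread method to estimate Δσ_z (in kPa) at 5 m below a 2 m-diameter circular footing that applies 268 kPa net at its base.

By the 2:1 method the load spreads at 1 horizontal : 2 vertical, so at depth z the loaded area has grown by z in each plan dimension:
Δσ ≈ qD²/(D+z)² = 268×2²/(2+5)² = 21.878 kPa

Δσ_z ≈ 21.9 kPa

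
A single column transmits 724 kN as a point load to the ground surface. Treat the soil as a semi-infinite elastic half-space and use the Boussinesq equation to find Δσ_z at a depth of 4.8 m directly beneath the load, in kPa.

Boussinesq vertical stress below a point load on an elastic half-space:
Δσ_z = 3P/(2πz²) · [1 + (r/z)²]^(−5/2)
r/z = 0/4.8 = 0; [1+(r/z)²]^(−5/2) = 1.
Δσ_z = 3×724/(2π×4.8²) × 1 = 15.004 × 1 = 15 kPa

Δσ_z ≈ 15 kPa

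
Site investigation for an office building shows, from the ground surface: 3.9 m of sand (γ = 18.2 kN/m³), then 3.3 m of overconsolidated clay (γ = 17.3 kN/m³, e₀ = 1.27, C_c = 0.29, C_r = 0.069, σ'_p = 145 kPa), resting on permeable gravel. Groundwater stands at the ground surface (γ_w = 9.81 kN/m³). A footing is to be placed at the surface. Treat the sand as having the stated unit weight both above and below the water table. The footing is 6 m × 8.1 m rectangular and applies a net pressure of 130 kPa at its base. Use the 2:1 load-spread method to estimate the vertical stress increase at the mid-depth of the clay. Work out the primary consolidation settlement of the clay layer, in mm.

S_c ≈ 27.7 mm

Mid-depth of clay below the ground surface: z = 3.9 + 3.3/2 = 5.55 m.
Total vertical stress at mid-clay: σ_v = 18.2×3.9 + 17.3×1.65 = 99.525 kPa.
Pore pressure: u = 9.81×(5.55 − 0) = 54.446 kPa.
Initial effective stress: σ'_0 = σ_v − u = 99.525 − 54.446 = 45.079 kPa.
Stress increase at mid-clay by the 2:1 spreading method:
Δσ = qBL/((B+z)(L+z)) = 130×6×8.1/((6+5.55)(8.1+5.55)) = 40.074 kPa
Final effective stress: σ'_f = 45.079 + 40.074 = 85.153 kPa.
σ'_f = 85.153 ≤ σ'_p = 145 kPa, so the clay remains overconsolidated and only the recompression index applies:
S_c = C_r·H/(1+e₀)·log₁₀(σ'_f/σ'_0) = 0.069×3.3/2.27×log₁₀(85.153/45.079)
    = 0.10031 × 0.27623 = 0.02771 m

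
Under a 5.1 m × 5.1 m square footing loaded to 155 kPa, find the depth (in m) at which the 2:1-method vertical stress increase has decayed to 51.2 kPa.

z ≈ 3.77 m

2:1 spreading — at depth z the loaded area has grown by z in each plan dimension:
qB²/(B+z)² = Δσ_z ⇒ z = B(√(q/Δσ_z) − 1) = 5.1×(√(155/51.2) − 1) = 3.774 m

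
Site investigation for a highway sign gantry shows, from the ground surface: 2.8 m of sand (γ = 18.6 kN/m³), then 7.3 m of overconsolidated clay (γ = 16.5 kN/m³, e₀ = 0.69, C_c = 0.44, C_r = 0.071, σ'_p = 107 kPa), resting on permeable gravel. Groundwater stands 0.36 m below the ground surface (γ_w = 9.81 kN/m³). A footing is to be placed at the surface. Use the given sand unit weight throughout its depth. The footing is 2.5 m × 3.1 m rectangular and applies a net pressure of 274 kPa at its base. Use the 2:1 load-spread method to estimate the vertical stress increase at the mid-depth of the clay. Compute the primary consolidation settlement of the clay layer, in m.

S_c ≈ 0.0516 m

Mid-depth of clay below the ground surface: z = 2.8 + 7.3/2 = 6.45 m.
Total vertical stress at mid-clay: σ_v = 18.6×2.8 + 16.5×3.65 = 112.31 kPa.
Pore pressure: u = 9.81×(6.45 − 0.36) = 59.743 kPa.
Initial effective stress: σ'_0 = σ_v − u = 112.31 − 59.743 = 52.567 kPa.
Stress increase at mid-clay by the 2:1 spreading method:
Δσ = qBL/((B+z)(L+z)) = 274×2.5×3.1/((2.5+6.45)(3.1+6.45)) = 24.844 kPa
Final effective stress: σ'_f = 52.567 + 24.844 = 77.411 kPa.
σ'_f = 77.411 ≤ σ'_p = 107 kPa, so the clay remains overconsolidated and only the recompression index applies:
S_c = C_r·H/(1+e₀)·log₁₀(σ'_f/σ'_0) = 0.071×7.3/1.69×log₁₀(77.411/52.567)
    = 0.30668 × 0.16809 = 0.05155 m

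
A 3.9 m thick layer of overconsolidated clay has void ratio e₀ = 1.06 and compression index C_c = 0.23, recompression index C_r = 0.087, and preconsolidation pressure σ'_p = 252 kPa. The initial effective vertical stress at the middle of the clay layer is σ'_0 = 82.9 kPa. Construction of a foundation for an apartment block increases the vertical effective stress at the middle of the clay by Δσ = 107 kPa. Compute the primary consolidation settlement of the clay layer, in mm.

S_c ≈ 59.3 mm

Final effective stress: σ'_f = 82.9 + 107 = 189.9 kPa.
σ'_f = 189.9 ≤ σ'_p = 252 kPa, so the clay remains overconsolidated and only the recompression index applies:
S_c = C_r·H/(1+e₀)·log₁₀(σ'_f/σ'_0) = 0.087×3.9/2.06×log₁₀(189.9/82.9)
    = 0.16471 × 0.35997 = 0.05929 m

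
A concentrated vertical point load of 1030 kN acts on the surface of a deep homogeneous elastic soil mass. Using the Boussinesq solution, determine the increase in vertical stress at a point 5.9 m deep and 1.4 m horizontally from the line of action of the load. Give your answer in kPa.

Boussinesq vertical stress below a point load on an elastic half-space:
Δσ_z = 3P/(2πz²) · [1 + (r/z)²]^(−5/2)
r/z = 1.4/5.9 = 0.23729; [1+(r/z)²]^(−5/2) = 0.87202.
Δσ_z = 3×1030/(2π×5.9²) × 0.87202 = 14.128 × 0.87202 = 12.32 kPa

Δσ_z ≈ 12.3 kPa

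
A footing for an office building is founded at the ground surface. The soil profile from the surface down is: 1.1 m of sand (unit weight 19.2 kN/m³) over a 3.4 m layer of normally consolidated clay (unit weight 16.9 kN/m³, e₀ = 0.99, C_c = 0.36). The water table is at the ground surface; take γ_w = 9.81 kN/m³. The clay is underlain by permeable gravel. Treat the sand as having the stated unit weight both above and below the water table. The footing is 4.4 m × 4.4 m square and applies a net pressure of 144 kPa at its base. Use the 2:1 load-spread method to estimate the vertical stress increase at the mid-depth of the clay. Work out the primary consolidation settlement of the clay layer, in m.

S_c ≈ 0.327 m

Mid-depth of clay below the ground surface: z = 1.1 + 3.4/2 = 2.8 m.
Total vertical stress at mid-clay: σ_v = 19.2×1.1 + 16.9×1.7 = 49.85 kPa.
Pore pressure: u = 9.81×(2.8 − 0) = 27.468 kPa.
Initial effective stress: σ'_0 = σ_v − u = 49.85 − 27.468 = 22.382 kPa.
Stress increase at mid-clay by the 2:1 spreading method:
Δσ = qBL/((B+z)(L+z)) = 144×4.4×4.4/((4.4+2.8)(4.4+2.8)) = 53.778 kPa
Final effective stress: σ'_f = σ'_0 + Δσ = 22.382 + 53.778 = 76.16 kPa.
Normally consolidated clay, so the full stress increment lies on the virgin compression line:
S_c = C_c·H/(1+e₀)·log₁₀(σ'_f/σ'_0) = 0.36×3.4/(1+0.99)×log₁₀(76.16/22.382)
    = 0.61508 × 0.53183 = 0.3271 m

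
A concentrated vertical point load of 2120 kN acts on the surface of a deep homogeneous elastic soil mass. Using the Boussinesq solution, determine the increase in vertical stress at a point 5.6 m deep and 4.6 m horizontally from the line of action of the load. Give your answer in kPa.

Δσ_z ≈ 8.89 kPa

Boussinesq vertical stress below a point load on an elastic half-space:
Δσ_z = 3P/(2πz²) · [1 + (r/z)²]^(−5/2)
r/z = 4.6/5.6 = 0.82143; [1+(r/z)²]^(−5/2) = 0.2755.
Δσ_z = 3×2120/(2π×5.6²) × 0.2755 = 32.278 × 0.2755 = 8.893 kPa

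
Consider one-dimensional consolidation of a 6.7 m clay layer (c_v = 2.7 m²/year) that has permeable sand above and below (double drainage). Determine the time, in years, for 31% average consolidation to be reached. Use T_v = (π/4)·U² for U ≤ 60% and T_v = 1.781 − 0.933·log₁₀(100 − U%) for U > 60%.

Drainage path length: H_d = H/2 = 3.35 m (double drainage).
U ≤ 60%: T_v = (π/4)·U² = (π/4)×0.31² = 0.075477.
t = T_v·H_d²/c_v = 0.075477×3.35²/2.7 = 0.3137 years.

t ≈ 0.314 years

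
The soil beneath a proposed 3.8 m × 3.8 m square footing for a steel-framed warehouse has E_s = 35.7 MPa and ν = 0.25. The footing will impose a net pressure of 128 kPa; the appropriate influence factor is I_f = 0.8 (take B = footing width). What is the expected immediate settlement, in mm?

S_e ≈ 10.2 mm

Immediate (elastic) settlement: S_e = q·B·(1−ν²)/E_s · I_f.
E_s = 35.7 MPa = 35700 kPa.
S_e = 128 × 3.8 × (1 − 0.25²) / 35700 × 0.8
    = 128 × 3.8 × 0.9375 / 35700 × 0.8
    = 0.01022 m = 10.22 mm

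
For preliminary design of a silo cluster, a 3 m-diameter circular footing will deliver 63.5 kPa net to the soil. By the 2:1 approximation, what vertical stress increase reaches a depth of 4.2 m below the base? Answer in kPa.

By the 2:1 method the load spreads at 1 horizontal : 2 vertical, so at depth z the loaded area has grown by z in each plan dimension:
Δσ ≈ qD²/(D+z)² = 63.5×3²/(3+4.2)² = 11.024 kPa

Δσ_z ≈ 11 kPa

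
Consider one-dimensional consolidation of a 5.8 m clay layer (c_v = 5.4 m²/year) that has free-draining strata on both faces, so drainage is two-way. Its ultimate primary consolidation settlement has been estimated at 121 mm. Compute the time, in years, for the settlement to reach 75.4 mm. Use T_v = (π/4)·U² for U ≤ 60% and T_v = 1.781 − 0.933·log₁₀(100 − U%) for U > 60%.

Drainage path length: H_d = H/2 = 2.9 m (double drainage).
U = S(t)/S_ult = 75.4/121 = 0.6231.
U > 60%: T_v = 1.781 − 0.933·log₁₀(100 − 62.314) = 0.31042.
t = T_v·H_d²/c_v = 0.31042×2.9²/5.4 = 0.4835 years.

t ≈ 0.483 years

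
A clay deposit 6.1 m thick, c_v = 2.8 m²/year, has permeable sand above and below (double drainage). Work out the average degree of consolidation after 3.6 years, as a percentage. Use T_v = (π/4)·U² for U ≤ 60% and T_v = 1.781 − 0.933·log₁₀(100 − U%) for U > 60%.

U ≈ 94.4 %

Drainage path length: H_d = H/2 = 3.05 m (double drainage).
T_v = c_v·t/H_d² = 2.8×3.6/3.05² = 1.0836.
T_v = 1.0836 corresponds to the U > 60% branch:
U = 1 − 10^((1.781 − T_v)/0.933)/100 = 0.9441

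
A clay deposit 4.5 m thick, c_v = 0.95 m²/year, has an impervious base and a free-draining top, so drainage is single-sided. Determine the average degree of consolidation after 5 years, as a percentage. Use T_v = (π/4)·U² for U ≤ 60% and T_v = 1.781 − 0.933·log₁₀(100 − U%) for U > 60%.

U ≈ 54.7 %

Drainage path length: H_d = H = 4.5 m (single drainage).
T_v = c_v·t/H_d² = 0.95×5/4.5² = 0.23457.
T_v = 0.23457 corresponds to the U ≤ 60% branch:
U = √(4T_v/π) = 0.5465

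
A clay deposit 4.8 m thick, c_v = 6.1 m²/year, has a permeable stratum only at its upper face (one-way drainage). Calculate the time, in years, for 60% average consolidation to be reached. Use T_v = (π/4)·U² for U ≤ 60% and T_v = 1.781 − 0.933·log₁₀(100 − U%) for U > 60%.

t ≈ 1.07 years

Drainage path length: H_d = H = 4.8 m (single drainage).
U ≤ 60%: T_v = (π/4)·U² = (π/4)×0.6² = 0.28274.
t = T_v·H_d²/c_v = 0.28274×4.8²/6.1 = 1.068 years.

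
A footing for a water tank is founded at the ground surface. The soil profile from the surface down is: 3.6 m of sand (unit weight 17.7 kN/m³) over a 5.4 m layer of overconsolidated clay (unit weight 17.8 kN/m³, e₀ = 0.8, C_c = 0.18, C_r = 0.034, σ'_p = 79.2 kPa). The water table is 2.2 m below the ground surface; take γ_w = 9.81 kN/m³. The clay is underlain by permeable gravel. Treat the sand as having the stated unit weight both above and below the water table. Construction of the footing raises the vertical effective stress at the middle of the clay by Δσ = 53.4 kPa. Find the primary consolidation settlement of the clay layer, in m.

S_c ≈ 0.111 m

Mid-depth of clay below the ground surface: z = 3.6 + 5.4/2 = 6.3 m.
Total vertical stress at mid-clay: σ_v = 17.7×3.6 + 17.8×2.7 = 111.78 kPa.
Pore pressure: u = 9.81×(6.3 − 2.2) = 40.221 kPa.
Initial effective stress: σ'_0 = σ_v − u = 111.78 − 40.221 = 71.559 kPa.
Final effective stress: σ'_f = 71.559 + 53.4 = 124.96 kPa.
σ'_f = 124.96 > σ'_p = 79.2 kPa, so the stress path crosses the preconsolidation pressure — recompression up to σ'_p, then virgin compression beyond:
S_c = H/(1+e₀)·[C_r·log₁₀(σ'_p/σ'_0) + C_c·log₁₀(σ'_f/σ'_p)]
    = 5.4/1.8 × [0.034×log₁₀(79.2/71.559) + 0.18×log₁₀(124.96/79.2)]
    = 3 × [0.0014981 + 0.035648] = 0.1114 m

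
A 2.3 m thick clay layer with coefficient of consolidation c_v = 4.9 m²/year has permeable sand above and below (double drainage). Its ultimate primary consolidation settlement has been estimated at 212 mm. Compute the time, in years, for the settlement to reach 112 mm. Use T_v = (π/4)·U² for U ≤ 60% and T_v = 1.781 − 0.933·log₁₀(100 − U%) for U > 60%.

t ≈ 0.0592 years

Drainage path length: H_d = H/2 = 1.15 m (double drainage).
U = S(t)/S_ult = 112/212 = 0.5283.
U ≤ 60%: T_v = (π/4)·U² = (π/4)×0.5283² = 0.21921.
t = T_v·H_d²/c_v = 0.21921×1.15²/4.9 = 0.05916 years.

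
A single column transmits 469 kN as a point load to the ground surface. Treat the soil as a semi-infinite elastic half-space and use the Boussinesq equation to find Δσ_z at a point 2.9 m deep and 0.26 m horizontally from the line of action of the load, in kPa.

Δσ_z ≈ 26.1 kPa

Boussinesq vertical stress below a point load on an elastic half-space:
Δσ_z = 3P/(2πz²) · [1 + (r/z)²]^(−5/2)
r/z = 0.26/2.9 = 0.089655; [1+(r/z)²]^(−5/2) = 0.98018.
Δσ_z = 3×469/(2π×2.9²) × 0.98018 = 26.627 × 0.98018 = 26.1 kPa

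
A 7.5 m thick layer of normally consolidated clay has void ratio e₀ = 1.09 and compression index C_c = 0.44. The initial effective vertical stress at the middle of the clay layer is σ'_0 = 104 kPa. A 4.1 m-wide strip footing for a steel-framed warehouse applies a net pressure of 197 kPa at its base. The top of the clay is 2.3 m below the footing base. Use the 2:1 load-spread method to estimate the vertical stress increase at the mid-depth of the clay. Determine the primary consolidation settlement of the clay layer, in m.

Mid-depth of clay below the footing base: z = 2.3 + 7.5/2 = 6.05 m.
Stress increase at mid-clay by the 2:1 spreading method:
Δσ = qB/(B+z) = 197×4.1/(4.1+6.05) = 79.576 kPa
Final effective stress: σ'_f = σ'_0 + Δσ = 104 + 79.576 = 183.58 kPa.
Normally consolidated clay, so the full stress increment lies on the virgin compression line:
S_c = C_c·H/(1+e₀)·log₁₀(σ'_f/σ'_0) = 0.44×7.5/(1+1.09)×log₁₀(183.58/104)
    = 1.5789 × 0.24679 = 0.3897 m

S_c ≈ 0.39 m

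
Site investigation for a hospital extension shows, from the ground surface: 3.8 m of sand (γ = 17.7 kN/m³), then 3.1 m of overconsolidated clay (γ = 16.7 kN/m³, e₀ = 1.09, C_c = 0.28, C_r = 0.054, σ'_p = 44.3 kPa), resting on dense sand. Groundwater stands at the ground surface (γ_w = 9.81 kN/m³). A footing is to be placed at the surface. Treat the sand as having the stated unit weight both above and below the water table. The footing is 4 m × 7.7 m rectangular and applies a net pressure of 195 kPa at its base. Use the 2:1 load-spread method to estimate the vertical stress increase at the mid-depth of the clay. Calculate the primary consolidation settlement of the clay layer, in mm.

S_c ≈ 131 mm

Mid-depth of clay below the ground surface: z = 3.8 + 3.1/2 = 5.35 m.
Total vertical stress at mid-clay: σ_v = 17.7×3.8 + 16.7×1.55 = 93.145 kPa.
Pore pressure: u = 9.81×(5.35 − 0) = 52.483 kPa.
Initial effective stress: σ'_0 = σ_v − u = 93.145 − 52.483 = 40.662 kPa.
Stress increase at mid-clay by the 2:1 spreading method:
Δσ = qBL/((B+z)(L+z)) = 195×4×7.7/((4+5.35)(7.7+5.35)) = 49.222 kPa
Final effective stress: σ'_f = 40.662 + 49.222 = 89.884 kPa.
σ'_f = 89.884 > σ'_p = 44.3 kPa, so the stress path crosses the preconsolidation pressure — recompression up to σ'_p, then virgin compression beyond:
S_c = H/(1+e₀)·[C_r·log₁₀(σ'_p/σ'_0) + C_c·log₁₀(σ'_f/σ'_p)]
    = 3.1/2.09 × [0.054×log₁₀(44.3/40.662) + 0.28×log₁₀(89.884/44.3)]
    = 1.4833 × [0.0020096 + 0.086038] = 0.1306 m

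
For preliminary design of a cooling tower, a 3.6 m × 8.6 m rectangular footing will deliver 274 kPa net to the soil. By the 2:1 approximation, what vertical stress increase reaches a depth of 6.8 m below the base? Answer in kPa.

Δσ_z ≈ 53 kPa

By the 2:1 method the load spreads at 1 horizontal : 2 vertical, so at depth z the loaded area has grown by z in each plan dimension:
Δσ = qBL/((B+z)(L+z)) = 274×3.6×8.6/((3.6+6.8)(8.6+6.8)) = 52.966 kPa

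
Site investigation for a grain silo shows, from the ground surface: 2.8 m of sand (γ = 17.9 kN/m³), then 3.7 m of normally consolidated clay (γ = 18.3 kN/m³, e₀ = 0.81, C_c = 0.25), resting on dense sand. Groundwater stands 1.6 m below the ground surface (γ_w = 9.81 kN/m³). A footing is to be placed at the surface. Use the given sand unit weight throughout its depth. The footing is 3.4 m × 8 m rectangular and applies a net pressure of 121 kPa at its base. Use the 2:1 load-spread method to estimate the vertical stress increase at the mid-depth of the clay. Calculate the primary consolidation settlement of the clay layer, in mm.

Mid-depth of clay below the ground surface: z = 2.8 + 3.7/2 = 4.65 m.
Total vertical stress at mid-clay: σ_v = 17.9×2.8 + 18.3×1.85 = 83.975 kPa.
Pore pressure: u = 9.81×(4.65 − 1.6) = 29.921 kPa.
Initial effective stress: σ'_0 = σ_v − u = 83.975 − 29.921 = 54.054 kPa.
Stress increase at mid-clay by the 2:1 spreading method:
Δσ = qBL/((B+z)(L+z)) = 121×3.4×8/((3.4+4.65)(8+4.65)) = 32.32 kPa
Final effective stress: σ'_f = σ'_0 + Δσ = 54.054 + 32.32 = 86.374 kPa.
Normally consolidated clay, so the full stress increment lies on the virgin compression line:
S_c = C_c·H/(1+e₀)·log₁₀(σ'_f/σ'_0) = 0.25×3.7/(1+0.81)×log₁₀(86.374/54.054)
    = 0.51105 × 0.20356 = 0.104 m

S_c ≈ 104 mm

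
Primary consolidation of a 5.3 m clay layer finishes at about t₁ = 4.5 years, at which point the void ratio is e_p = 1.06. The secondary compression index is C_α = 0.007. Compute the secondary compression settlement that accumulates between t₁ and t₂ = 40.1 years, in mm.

Secondary compression: S_s = C_α·H/(1+e_p)·log₁₀(t₂/t₁)
S_s = 0.007×5.3/(1+1.06)×log₁₀(40.1/4.5)
    = 0.01801 × 0.9499 = 0.01711 m

S_s ≈ 17.1 mm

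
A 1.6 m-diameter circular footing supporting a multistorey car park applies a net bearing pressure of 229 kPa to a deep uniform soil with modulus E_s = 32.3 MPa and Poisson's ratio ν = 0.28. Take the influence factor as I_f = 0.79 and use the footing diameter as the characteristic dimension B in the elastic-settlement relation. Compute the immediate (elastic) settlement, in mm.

Immediate (elastic) settlement: S_e = q·B·(1−ν²)/E_s · I_f.
E_s = 32.3 MPa = 32300 kPa.
S_e = 229 × 1.6 × (1 − 0.28²) / 32300 × 0.79
    = 229 × 1.6 × 0.9216 / 32300 × 0.79
    = 0.008259 m = 8.259 mm

S_e ≈ 8.26 mm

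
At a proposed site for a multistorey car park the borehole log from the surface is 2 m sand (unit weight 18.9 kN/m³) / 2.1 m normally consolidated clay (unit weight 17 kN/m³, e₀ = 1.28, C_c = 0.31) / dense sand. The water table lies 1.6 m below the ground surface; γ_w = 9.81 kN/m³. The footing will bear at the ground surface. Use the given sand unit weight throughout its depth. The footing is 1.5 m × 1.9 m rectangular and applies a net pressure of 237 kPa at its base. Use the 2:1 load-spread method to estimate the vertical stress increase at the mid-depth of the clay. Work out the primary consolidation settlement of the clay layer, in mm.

Mid-depth of clay below the ground surface: z = 2 + 2.1/2 = 3.05 m.
Total vertical stress at mid-clay: σ_v = 18.9×2 + 17×1.05 = 55.65 kPa.
Pore pressure: u = 9.81×(3.05 − 1.6) = 14.225 kPa.
Initial effective stress: σ'_0 = σ_v − u = 55.65 − 14.225 = 41.425 kPa.
Stress increase at mid-clay by the 2:1 spreading method:
Δσ = qBL/((B+z)(L+z)) = 237×1.5×1.9/((1.5+3.05)(1.9+3.05)) = 29.99 kPa
Final effective stress: σ'_f = σ'_0 + Δσ = 41.425 + 29.99 = 71.415 kPa.
Normally consolidated clay, so the full stress increment lies on the virgin compression line:
S_c = C_c·H/(1+e₀)·log₁₀(σ'_f/σ'_0) = 0.31×2.1/(1+1.28)×log₁₀(71.415/41.425)
    = 0.28553 × 0.23653 = 0.06754 m

S_c ≈ 67.5 mm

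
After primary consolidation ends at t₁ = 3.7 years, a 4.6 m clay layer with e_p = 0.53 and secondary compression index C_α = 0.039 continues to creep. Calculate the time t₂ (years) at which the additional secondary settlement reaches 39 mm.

t₂ ≈ 7.96 years

S_s = C_α·H/(1+e_p)·log₁₀(t₂/t₁) ⇒ log₁₀(t₂/t₁) = S_s·(1+e_p)/(C_α·H).
log₁₀(t₂/t₁) = 0.039 × (1+0.53) / (0.039×4.6) = 0.3326
t₂ = t₁ × 10^0.3326 = 3.7 × 2.151 = 7.958 years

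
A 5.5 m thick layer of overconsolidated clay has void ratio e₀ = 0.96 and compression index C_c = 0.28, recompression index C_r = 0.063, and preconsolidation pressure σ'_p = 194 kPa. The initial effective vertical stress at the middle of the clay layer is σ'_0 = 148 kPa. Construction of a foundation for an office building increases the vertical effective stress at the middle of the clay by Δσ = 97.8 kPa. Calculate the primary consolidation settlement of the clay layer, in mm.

S_c ≈ 102 mm

Final effective stress: σ'_f = 148 + 97.8 = 245.8 kPa.
σ'_f = 245.8 > σ'_p = 194 kPa, so the stress path crosses the preconsolidation pressure — recompression up to σ'_p, then virgin compression beyond:
S_c = H/(1+e₀)·[C_r·log₁₀(σ'_p/σ'_0) + C_c·log₁₀(σ'_f/σ'_p)]
    = 5.5/1.96 × [0.063×log₁₀(194/148) + 0.28×log₁₀(245.8/194)]
    = 2.8061 × [0.007405 + 0.028778] = 0.1015 m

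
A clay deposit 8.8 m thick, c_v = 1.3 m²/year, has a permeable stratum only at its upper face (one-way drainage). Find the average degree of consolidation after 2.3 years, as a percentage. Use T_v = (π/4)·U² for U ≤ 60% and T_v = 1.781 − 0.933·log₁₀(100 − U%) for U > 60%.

U ≈ 22.2 %

Drainage path length: H_d = H = 8.8 m (single drainage).
T_v = c_v·t/H_d² = 1.3×2.3/8.8² = 0.038611.
T_v = 0.038611 corresponds to the U ≤ 60% branch:
U = √(4T_v/π) = 0.2217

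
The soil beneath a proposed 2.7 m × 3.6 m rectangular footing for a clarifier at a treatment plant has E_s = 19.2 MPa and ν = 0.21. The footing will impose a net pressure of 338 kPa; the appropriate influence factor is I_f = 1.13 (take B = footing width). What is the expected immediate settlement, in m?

S_e ≈ 0.0513 m

Immediate (elastic) settlement: S_e = q·B·(1−ν²)/E_s · I_f.
E_s = 19.2 MPa = 19200 kPa.
S_e = 338 × 2.7 × (1 − 0.21²) / 19200 × 1.13
    = 338 × 2.7 × 0.9559 / 19200 × 1.13
    = 0.05134 m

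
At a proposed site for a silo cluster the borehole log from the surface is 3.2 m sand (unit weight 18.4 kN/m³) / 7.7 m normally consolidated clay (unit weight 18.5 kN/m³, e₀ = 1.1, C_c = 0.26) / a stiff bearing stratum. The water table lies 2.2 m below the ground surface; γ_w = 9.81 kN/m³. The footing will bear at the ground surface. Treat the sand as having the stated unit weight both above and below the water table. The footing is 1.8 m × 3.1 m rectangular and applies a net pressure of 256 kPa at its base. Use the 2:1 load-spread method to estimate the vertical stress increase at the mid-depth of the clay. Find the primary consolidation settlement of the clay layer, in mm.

Mid-depth of clay below the ground surface: z = 3.2 + 7.7/2 = 7.05 m.
Total vertical stress at mid-clay: σ_v = 18.4×3.2 + 18.5×3.85 = 130.11 kPa.
Pore pressure: u = 9.81×(7.05 − 2.2) = 47.578 kPa.
Initial effective stress: σ'_0 = σ_v − u = 130.11 − 47.578 = 82.532 kPa.
Stress increase at mid-clay by the 2:1 spreading method:
Δσ = qBL/((B+z)(L+z)) = 256×1.8×3.1/((1.8+7.05)(3.1+7.05)) = 15.902 kPa
Final effective stress: σ'_f = σ'_0 + Δσ = 82.532 + 15.902 = 98.434 kPa.
Normally consolidated clay, so the full stress increment lies on the virgin compression line:
S_c = C_c·H/(1+e₀)·log₁₀(σ'_f/σ'_0) = 0.26×7.7/(1+1.1)×log₁₀(98.434/82.532)
    = 0.95333 × 0.076523 = 0.07295 m

S_c ≈ 73 mm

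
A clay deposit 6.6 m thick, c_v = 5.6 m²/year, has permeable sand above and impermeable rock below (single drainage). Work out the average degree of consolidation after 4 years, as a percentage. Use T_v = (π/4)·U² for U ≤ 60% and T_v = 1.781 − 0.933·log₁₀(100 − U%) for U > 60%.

Drainage path length: H_d = H = 6.6 m (single drainage).
T_v = c_v·t/H_d² = 5.6×4/6.6² = 0.51423.
T_v = 0.51423 corresponds to the U > 60% branch:
U = 1 − 10^((1.781 − T_v)/0.933)/100 = 0.7721

U ≈ 77.2 %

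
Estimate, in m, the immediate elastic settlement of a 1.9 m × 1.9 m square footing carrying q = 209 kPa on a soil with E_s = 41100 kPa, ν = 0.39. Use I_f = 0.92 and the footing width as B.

Immediate (elastic) settlement: S_e = q·B·(1−ν²)/E_s · I_f.
S_e = 209 × 1.9 × (1 − 0.39²) / 41100 × 0.92
    = 209 × 1.9 × 0.8479 / 41100 × 0.92
    = 0.007537 m

S_e ≈ 0.00754 m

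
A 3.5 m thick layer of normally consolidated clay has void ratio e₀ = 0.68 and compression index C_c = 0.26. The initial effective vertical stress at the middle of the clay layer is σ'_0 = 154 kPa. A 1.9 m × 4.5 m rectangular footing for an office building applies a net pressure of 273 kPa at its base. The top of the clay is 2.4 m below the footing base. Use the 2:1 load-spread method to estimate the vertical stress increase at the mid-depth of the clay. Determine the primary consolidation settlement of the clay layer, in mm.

S_c ≈ 59.8 mm

Mid-depth of clay below the footing base: z = 2.4 + 3.5/2 = 4.15 m.
Stress increase at mid-clay by the 2:1 spreading method:
Δσ = qBL/((B+z)(L+z)) = 273×1.9×4.5/((1.9+4.15)(4.5+4.15)) = 44.602 kPa
Final effective stress: σ'_f = σ'_0 + Δσ = 154 + 44.602 = 198.6 kPa.
Normally consolidated clay, so the full stress increment lies on the virgin compression line:
S_c = C_c·H/(1+e₀)·log₁₀(σ'_f/σ'_0) = 0.26×3.5/(1+0.68)×log₁₀(198.6/154)
    = 0.54167 × 0.11046 = 0.05983 m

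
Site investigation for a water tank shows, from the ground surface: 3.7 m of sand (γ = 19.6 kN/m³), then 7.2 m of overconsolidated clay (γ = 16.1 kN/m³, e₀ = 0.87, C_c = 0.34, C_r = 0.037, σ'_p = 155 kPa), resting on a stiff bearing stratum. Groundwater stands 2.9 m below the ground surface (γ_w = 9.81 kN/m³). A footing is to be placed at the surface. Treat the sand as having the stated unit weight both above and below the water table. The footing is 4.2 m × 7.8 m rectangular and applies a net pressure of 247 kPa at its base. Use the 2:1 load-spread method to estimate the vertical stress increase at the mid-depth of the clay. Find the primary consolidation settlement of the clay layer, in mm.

Mid-depth of clay below the ground surface: z = 3.7 + 7.2/2 = 7.3 m.
Total vertical stress at mid-clay: σ_v = 19.6×3.7 + 16.1×3.6 = 130.48 kPa.
Pore pressure: u = 9.81×(7.3 − 2.9) = 43.164 kPa.
Initial effective stress: σ'_0 = σ_v − u = 130.48 − 43.164 = 87.316 kPa.
Stress increase at mid-clay by the 2:1 spreading method:
Δσ = qBL/((B+z)(L+z)) = 247×4.2×7.8/((4.2+7.3)(7.8+7.3)) = 46.598 kPa
Final effective stress: σ'_f = 87.316 + 46.598 = 133.91 kPa.
σ'_f = 133.91 ≤ σ'_p = 155 kPa, so the clay remains overconsolidated and only the recompression index applies:
S_c = C_r·H/(1+e₀)·log₁₀(σ'_f/σ'_0) = 0.037×7.2/1.87×log₁₀(133.91/87.316)
    = 0.14246 × 0.18572 = 0.02646 m

S_c ≈ 26.5 mm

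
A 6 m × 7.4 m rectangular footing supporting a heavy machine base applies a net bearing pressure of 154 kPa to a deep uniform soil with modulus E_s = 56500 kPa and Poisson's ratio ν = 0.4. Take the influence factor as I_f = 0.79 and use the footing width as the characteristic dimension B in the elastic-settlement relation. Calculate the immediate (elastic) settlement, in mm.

Immediate (elastic) settlement: S_e = q·B·(1−ν²)/E_s · I_f.
S_e = 154 × 6 × (1 − 0.4²) / 56500 × 0.79
    = 154 × 6 × 0.84 / 56500 × 0.79
    = 0.01085 m = 10.85 mm

S_e ≈ 10.9 mm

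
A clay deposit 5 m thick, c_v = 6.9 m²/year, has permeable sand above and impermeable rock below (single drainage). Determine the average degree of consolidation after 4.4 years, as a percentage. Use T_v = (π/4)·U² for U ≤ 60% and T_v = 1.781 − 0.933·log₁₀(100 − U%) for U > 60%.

U ≈ 96 %

Drainage path length: H_d = H = 5 m (single drainage).
T_v = c_v·t/H_d² = 6.9×4.4/5² = 1.2144.
T_v = 1.2144 corresponds to the U > 60% branch:
U = 1 − 10^((1.781 − T_v)/0.933)/100 = 0.9595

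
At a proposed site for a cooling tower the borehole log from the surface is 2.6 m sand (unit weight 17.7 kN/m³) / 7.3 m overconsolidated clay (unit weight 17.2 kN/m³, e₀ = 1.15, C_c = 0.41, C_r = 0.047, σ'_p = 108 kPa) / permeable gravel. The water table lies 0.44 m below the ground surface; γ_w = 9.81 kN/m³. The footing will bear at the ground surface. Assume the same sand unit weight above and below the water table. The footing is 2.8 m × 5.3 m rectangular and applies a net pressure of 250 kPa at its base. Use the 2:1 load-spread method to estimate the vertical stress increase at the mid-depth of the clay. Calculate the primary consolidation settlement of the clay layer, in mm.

Mid-depth of clay below the ground surface: z = 2.6 + 7.3/2 = 6.25 m.
Total vertical stress at mid-clay: σ_v = 17.7×2.6 + 17.2×3.65 = 108.8 kPa.
Pore pressure: u = 9.81×(6.25 − 0.44) = 56.996 kPa.
Initial effective stress: σ'_0 = σ_v − u = 108.8 − 56.996 = 51.804 kPa.
Stress increase at mid-clay by the 2:1 spreading method:
Δσ = qBL/((B+z)(L+z)) = 250×2.8×5.3/((2.8+6.25)(5.3+6.25)) = 35.493 kPa
Final effective stress: σ'_f = 51.804 + 35.493 = 87.297 kPa.
σ'_f = 87.297 ≤ σ'_p = 108 kPa, so the clay remains overconsolidated and only the recompression index applies:
S_c = C_r·H/(1+e₀)·log₁₀(σ'_f/σ'_0) = 0.047×7.3/2.15×log₁₀(87.297/51.804)
    = 0.15958 × 0.22664 = 0.03617 m

S_c ≈ 36.2 mm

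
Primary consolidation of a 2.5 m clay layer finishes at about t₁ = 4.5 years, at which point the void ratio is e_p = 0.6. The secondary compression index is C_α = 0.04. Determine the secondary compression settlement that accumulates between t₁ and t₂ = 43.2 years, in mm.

Secondary compression: S_s = C_α·H/(1+e_p)·log₁₀(t₂/t₁)
S_s = 0.04×2.5/(1+0.6)×log₁₀(43.2/4.5)
    = 0.0625 × 0.9823 = 0.06139 m

S_s ≈ 61.4 mm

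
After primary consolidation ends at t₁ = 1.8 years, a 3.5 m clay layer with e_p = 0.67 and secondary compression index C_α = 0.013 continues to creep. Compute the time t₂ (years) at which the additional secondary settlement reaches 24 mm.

t₂ ≈ 13.7 years

S_s = C_α·H/(1+e_p)·log₁₀(t₂/t₁) ⇒ log₁₀(t₂/t₁) = S_s·(1+e_p)/(C_α·H).
log₁₀(t₂/t₁) = 0.024 × (1+0.67) / (0.013×3.5) = 0.8809
t₂ = t₁ × 10^0.8809 = 1.8 × 7.601 = 13.68 years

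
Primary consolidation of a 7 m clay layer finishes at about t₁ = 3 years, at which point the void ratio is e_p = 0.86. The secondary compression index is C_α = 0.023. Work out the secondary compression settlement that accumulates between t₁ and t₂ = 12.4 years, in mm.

S_s ≈ 53.3 mm

Secondary compression: S_s = C_α·H/(1+e_p)·log₁₀(t₂/t₁)
S_s = 0.023×7/(1+0.86)×log₁₀(12.4/3)
    = 0.08656 × 0.6163 = 0.05335 m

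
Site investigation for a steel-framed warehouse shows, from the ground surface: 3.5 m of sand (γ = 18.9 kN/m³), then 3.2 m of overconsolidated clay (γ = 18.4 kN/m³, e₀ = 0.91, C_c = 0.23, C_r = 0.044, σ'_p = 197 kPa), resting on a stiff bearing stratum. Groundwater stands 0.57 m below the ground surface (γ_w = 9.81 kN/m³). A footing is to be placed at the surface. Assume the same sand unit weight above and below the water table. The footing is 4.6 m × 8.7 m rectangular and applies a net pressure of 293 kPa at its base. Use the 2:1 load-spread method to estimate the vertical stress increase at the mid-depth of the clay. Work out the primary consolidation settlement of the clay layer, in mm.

S_c ≈ 31.9 mm

Mid-depth of clay below the ground surface: z = 3.5 + 3.2/2 = 5.1 m.
Total vertical stress at mid-clay: σ_v = 18.9×3.5 + 18.4×1.6 = 95.59 kPa.
Pore pressure: u = 9.81×(5.1 − 0.57) = 44.439 kPa.
Initial effective stress: σ'_0 = σ_v − u = 95.59 − 44.439 = 51.151 kPa.
Stress increase at mid-clay by the 2:1 spreading method:
Δσ = qBL/((B+z)(L+z)) = 293×4.6×8.7/((4.6+5.1)(8.7+5.1)) = 87.598 kPa
Final effective stress: σ'_f = 51.151 + 87.598 = 138.75 kPa.
σ'_f = 138.75 ≤ σ'_p = 197 kPa, so the clay remains overconsolidated and only the recompression index applies:
S_c = C_r·H/(1+e₀)·log₁₀(σ'_f/σ'_0) = 0.044×3.2/1.91×log₁₀(138.75/51.151)
    = 0.073718 × 0.43338 = 0.03195 m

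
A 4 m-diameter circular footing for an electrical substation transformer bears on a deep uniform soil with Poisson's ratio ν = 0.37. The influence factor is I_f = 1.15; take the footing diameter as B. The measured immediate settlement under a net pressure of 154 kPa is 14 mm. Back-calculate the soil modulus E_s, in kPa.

E_s ≈ 43700 kPa

S_e = q·B·(1−ν²)/E_s · I_f  ⇒  E_s = q·B·(1−ν²)·I_f / S_e.
E_s = 154 × 4 × 0.8631 × 1.15 / 0.014 = 43670 kPa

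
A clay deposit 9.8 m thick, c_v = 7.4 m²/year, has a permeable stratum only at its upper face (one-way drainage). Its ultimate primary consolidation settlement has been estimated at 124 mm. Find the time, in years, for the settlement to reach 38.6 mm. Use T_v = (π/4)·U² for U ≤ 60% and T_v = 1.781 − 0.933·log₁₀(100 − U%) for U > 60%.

t ≈ 0.988 years

Drainage path length: H_d = H = 9.8 m (single drainage).
U = S(t)/S_ult = 38.6/124 = 0.3113.
U ≤ 60%: T_v = (π/4)·U² = (π/4)×0.31129² = 0.076106.
t = T_v·H_d²/c_v = 0.076106×9.8²/7.4 = 0.9877 years.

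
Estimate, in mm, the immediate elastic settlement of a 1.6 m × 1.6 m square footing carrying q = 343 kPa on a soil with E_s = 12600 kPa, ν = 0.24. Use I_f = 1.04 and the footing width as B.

Immediate (elastic) settlement: S_e = q·B·(1−ν²)/E_s · I_f.
S_e = 343 × 1.6 × (1 − 0.24²) / 12600 × 1.04
    = 343 × 1.6 × 0.9424 / 12600 × 1.04
    = 0.04269 m = 42.69 mm

S_e ≈ 42.7 mm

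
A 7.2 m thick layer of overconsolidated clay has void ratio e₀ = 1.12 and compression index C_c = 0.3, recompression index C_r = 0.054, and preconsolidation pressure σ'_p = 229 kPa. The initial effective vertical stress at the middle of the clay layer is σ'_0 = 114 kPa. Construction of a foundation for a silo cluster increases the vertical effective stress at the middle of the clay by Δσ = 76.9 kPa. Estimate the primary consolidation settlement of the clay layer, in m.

Final effective stress: σ'_f = 114 + 76.9 = 190.9 kPa.
σ'_f = 190.9 ≤ σ'_p = 229 kPa, so the clay remains overconsolidated and only the recompression index applies:
S_c = C_r·H/(1+e₀)·log₁₀(σ'_f/σ'_0) = 0.054×7.2/2.12×log₁₀(190.9/114)
    = 0.18339 × 0.2239 = 0.04106 m

S_c ≈ 0.0411 m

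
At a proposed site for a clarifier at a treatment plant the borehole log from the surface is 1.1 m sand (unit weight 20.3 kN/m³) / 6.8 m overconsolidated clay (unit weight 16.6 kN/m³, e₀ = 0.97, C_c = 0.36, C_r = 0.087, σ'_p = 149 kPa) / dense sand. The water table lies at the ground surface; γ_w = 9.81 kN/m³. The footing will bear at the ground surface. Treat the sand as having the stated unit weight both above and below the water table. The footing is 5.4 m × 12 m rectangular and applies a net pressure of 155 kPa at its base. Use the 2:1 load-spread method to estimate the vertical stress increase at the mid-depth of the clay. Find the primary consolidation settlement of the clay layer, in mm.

S_c ≈ 133 mm

Mid-depth of clay below the ground surface: z = 1.1 + 6.8/2 = 4.5 m.
Total vertical stress at mid-clay: σ_v = 20.3×1.1 + 16.6×3.4 = 78.77 kPa.
Pore pressure: u = 9.81×(4.5 − 0) = 44.145 kPa.
Initial effective stress: σ'_0 = σ_v − u = 78.77 − 44.145 = 34.625 kPa.
Stress increase at mid-clay by the 2:1 spreading method:
Δσ = qBL/((B+z)(L+z)) = 155×5.4×12/((5.4+4.5)(12+4.5)) = 61.488 kPa
Final effective stress: σ'_f = 34.625 + 61.488 = 96.113 kPa.
σ'_f = 96.113 ≤ σ'_p = 149 kPa, so the clay remains overconsolidated and only the recompression index applies:
S_c = C_r·H/(1+e₀)·log₁₀(σ'_f/σ'_0) = 0.087×6.8/1.97×log₁₀(96.113/34.625)
    = 0.30031 × 0.44339 = 0.1332 m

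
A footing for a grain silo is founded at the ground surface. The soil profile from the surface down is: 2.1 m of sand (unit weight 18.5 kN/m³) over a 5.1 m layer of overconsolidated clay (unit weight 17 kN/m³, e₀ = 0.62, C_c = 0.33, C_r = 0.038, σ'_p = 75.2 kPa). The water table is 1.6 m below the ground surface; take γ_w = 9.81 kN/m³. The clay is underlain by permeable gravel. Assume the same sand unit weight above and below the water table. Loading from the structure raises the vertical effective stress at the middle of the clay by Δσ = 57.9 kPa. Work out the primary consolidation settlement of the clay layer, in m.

Mid-depth of clay below the ground surface: z = 2.1 + 5.1/2 = 4.65 m.
Total vertical stress at mid-clay: σ_v = 18.5×2.1 + 17×2.55 = 82.2 kPa.
Pore pressure: u = 9.81×(4.65 − 1.6) = 29.921 kPa.
Initial effective stress: σ'_0 = σ_v − u = 82.2 − 29.921 = 52.279 kPa.
Final effective stress: σ'_f = 52.279 + 57.9 = 110.18 kPa.
σ'_f = 110.18 > σ'_p = 75.2 kPa, so the stress path crosses the preconsolidation pressure — recompression up to σ'_p, then virgin compression beyond:
S_c = H/(1+e₀)·[C_r·log₁₀(σ'_p/σ'_0) + C_c·log₁₀(σ'_f/σ'_p)]
    = 5.1/1.62 × [0.038×log₁₀(75.2/52.279) + 0.33×log₁₀(110.18/75.2)]
    = 3.1481 × [0.0059998 + 0.054742] = 0.1912 m

S_c ≈ 0.191 m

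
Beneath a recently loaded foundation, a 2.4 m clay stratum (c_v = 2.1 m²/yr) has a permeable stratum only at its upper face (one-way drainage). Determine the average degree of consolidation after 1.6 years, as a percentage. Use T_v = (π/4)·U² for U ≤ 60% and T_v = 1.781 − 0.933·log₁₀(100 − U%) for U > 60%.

Drainage path length: H_d = H = 2.4 m (single drainage).
T_v = c_v·t/H_d² = 2.1×1.6/2.4² = 0.58333.
T_v = 0.58333 corresponds to the U > 60% branch:
U = 1 − 10^((1.781 − T_v)/0.933)/100 = 0.8078

U ≈ 80.8 %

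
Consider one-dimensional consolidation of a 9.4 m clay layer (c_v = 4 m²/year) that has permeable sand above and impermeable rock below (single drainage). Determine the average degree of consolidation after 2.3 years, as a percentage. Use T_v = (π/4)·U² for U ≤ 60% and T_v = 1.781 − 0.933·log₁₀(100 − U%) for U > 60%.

Drainage path length: H_d = H = 9.4 m (single drainage).
T_v = c_v·t/H_d² = 4×2.3/9.4² = 0.10412.
T_v = 0.10412 corresponds to the U ≤ 60% branch:
U = √(4T_v/π) = 0.3641

U ≈ 36.4 %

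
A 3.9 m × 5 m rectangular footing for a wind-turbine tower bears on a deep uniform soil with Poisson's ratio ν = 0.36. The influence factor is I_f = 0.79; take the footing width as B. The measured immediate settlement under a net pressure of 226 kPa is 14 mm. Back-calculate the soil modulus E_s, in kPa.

E_s ≈ 43300 kPa

S_e = q·B·(1−ν²)/E_s · I_f  ⇒  E_s = q·B·(1−ν²)·I_f / S_e.
E_s = 226 × 3.9 × 0.8704 × 0.79 / 0.014 = 43290 kPa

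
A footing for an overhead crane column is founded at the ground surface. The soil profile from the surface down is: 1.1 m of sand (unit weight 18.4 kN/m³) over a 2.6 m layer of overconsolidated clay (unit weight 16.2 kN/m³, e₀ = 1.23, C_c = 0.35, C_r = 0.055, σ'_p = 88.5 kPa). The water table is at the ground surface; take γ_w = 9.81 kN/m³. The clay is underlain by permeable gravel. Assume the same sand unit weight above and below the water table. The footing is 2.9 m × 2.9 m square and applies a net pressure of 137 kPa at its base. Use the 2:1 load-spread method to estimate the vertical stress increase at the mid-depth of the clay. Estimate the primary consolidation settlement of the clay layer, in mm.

S_c ≈ 33.3 mm

Mid-depth of clay below the ground surface: z = 1.1 + 2.6/2 = 2.4 m.
Total vertical stress at mid-clay: σ_v = 18.4×1.1 + 16.2×1.3 = 41.3 kPa.
Pore pressure: u = 9.81×(2.4 − 0) = 23.544 kPa.
Initial effective stress: σ'_0 = σ_v − u = 41.3 − 23.544 = 17.756 kPa.
Stress increase at mid-clay by the 2:1 spreading method:
Δσ = qBL/((B+z)(L+z)) = 137×2.9×2.9/((2.9+2.4)(2.9+2.4)) = 41.017 kPa
Final effective stress: σ'_f = 17.756 + 41.017 = 58.773 kPa.
σ'_f = 58.773 ≤ σ'_p = 88.5 kPa, so the clay remains overconsolidated and only the recompression index applies:
S_c = C_r·H/(1+e₀)·log₁₀(σ'_f/σ'_0) = 0.055×2.6/2.23×log₁₀(58.773/17.756)
    = 0.064125 × 0.51983 = 0.03333 m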